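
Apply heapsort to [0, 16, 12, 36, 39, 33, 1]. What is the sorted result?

Build heap: [39, 36, 33, 0, 16, 12, 1]
Extract 39: [36, 16, 33, 0, 1, 12, 39]
Extract 36: [33, 16, 12, 0, 1, 36, 39]
Extract 33: [16, 1, 12, 0, 33, 36, 39]
Extract 16: [12, 1, 0, 16, 33, 36, 39]
Extract 12: [1, 0, 12, 16, 33, 36, 39]
Extract 1: [0, 1, 12, 16, 33, 36, 39]


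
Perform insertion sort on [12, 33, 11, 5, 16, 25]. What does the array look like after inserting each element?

First element 12 is already 'sorted'
Insert 33: shifted 0 elements -> [12, 33, 11, 5, 16, 25]
Insert 11: shifted 2 elements -> [11, 12, 33, 5, 16, 25]
Insert 5: shifted 3 elements -> [5, 11, 12, 33, 16, 25]
Insert 16: shifted 1 elements -> [5, 11, 12, 16, 33, 25]
Insert 25: shifted 1 elements -> [5, 11, 12, 16, 25, 33]


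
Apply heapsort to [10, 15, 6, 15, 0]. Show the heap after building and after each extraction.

Build heap: [15, 15, 6, 10, 0]
Extract 15: [15, 10, 6, 0, 15]
Extract 15: [10, 0, 6, 15, 15]
Extract 10: [6, 0, 10, 15, 15]
Extract 6: [0, 6, 10, 15, 15]


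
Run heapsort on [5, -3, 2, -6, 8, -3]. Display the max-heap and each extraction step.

Build heap: [8, 5, 2, -6, -3, -3]
Extract 8: [5, -3, 2, -6, -3, 8]
Extract 5: [2, -3, -3, -6, 5, 8]
Extract 2: [-3, -6, -3, 2, 5, 8]
Extract -3: [-3, -6, -3, 2, 5, 8]
Extract -3: [-6, -3, -3, 2, 5, 8]


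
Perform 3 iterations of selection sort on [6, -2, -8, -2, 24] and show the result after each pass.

Pass 1: Select minimum -8 at index 2, swap -> [-8, -2, 6, -2, 24]
Pass 2: Select minimum -2 at index 1, swap -> [-8, -2, 6, -2, 24]
Pass 3: Select minimum -2 at index 3, swap -> [-8, -2, -2, 6, 24]


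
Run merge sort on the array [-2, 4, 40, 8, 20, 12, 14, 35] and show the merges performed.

Divide and conquer:
  Merge [-2] + [4] -> [-2, 4]
  Merge [40] + [8] -> [8, 40]
  Merge [-2, 4] + [8, 40] -> [-2, 4, 8, 40]
  Merge [20] + [12] -> [12, 20]
  Merge [14] + [35] -> [14, 35]
  Merge [12, 20] + [14, 35] -> [12, 14, 20, 35]
  Merge [-2, 4, 8, 40] + [12, 14, 20, 35] -> [-2, 4, 8, 12, 14, 20, 35, 40]


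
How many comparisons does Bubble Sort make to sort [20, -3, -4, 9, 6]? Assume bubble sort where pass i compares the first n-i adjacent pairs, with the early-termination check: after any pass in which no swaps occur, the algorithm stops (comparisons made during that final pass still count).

Pass 1: compare adjacent pairs (0,1)..(3,4) = 4 comparison(s), 4 swap(s) -> [-3, -4, 9, 6, 20]
Pass 2: compare adjacent pairs (0,1)..(2,3) = 3 comparison(s), 2 swap(s) -> [-4, -3, 6, 9, 20]
Pass 3: compare adjacent pairs (0,1)..(1,2) = 2 comparison(s), 0 swap(s) -> [-4, -3, 6, 9, 20]
No swaps in this pass, so bubble sort stops here.
Total comparisons: 4 + 3 + 2 = 9


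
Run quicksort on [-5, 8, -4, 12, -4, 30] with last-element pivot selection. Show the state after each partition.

Partition 1: pivot=30 at index 5 -> [-5, 8, -4, 12, -4, 30]
Partition 2: pivot=-4 at index 2 -> [-5, -4, -4, 12, 8, 30]
Partition 3: pivot=-4 at index 1 -> [-5, -4, -4, 12, 8, 30]
Partition 4: pivot=8 at index 3 -> [-5, -4, -4, 8, 12, 30]


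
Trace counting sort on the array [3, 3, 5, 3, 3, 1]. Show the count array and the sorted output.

Count array: [0, 1, 0, 4, 0, 1]
(count[i] = number of elements equal to i)
Cumulative count: [0, 1, 1, 5, 5, 6]
Sorted: [1, 3, 3, 3, 3, 5]


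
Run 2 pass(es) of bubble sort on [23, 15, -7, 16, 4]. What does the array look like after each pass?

After pass 1: [15, -7, 16, 4, 23] (4 swaps)
After pass 2: [-7, 15, 4, 16, 23] (2 swaps)
Total swaps: 6


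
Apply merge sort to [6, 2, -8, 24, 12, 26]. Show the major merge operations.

Divide and conquer:
  Merge [2] + [-8] -> [-8, 2]
  Merge [6] + [-8, 2] -> [-8, 2, 6]
  Merge [12] + [26] -> [12, 26]
  Merge [24] + [12, 26] -> [12, 24, 26]
  Merge [-8, 2, 6] + [12, 24, 26] -> [-8, 2, 6, 12, 24, 26]


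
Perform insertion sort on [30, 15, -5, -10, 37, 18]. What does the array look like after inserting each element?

First element 30 is already 'sorted'
Insert 15: shifted 1 elements -> [15, 30, -5, -10, 37, 18]
Insert -5: shifted 2 elements -> [-5, 15, 30, -10, 37, 18]
Insert -10: shifted 3 elements -> [-10, -5, 15, 30, 37, 18]
Insert 37: shifted 0 elements -> [-10, -5, 15, 30, 37, 18]
Insert 18: shifted 2 elements -> [-10, -5, 15, 18, 30, 37]


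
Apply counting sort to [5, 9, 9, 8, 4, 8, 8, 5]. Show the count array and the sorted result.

Count array: [0, 0, 0, 0, 1, 2, 0, 0, 3, 2]
(count[i] = number of elements equal to i)
Cumulative count: [0, 0, 0, 0, 1, 3, 3, 3, 6, 8]
Sorted: [4, 5, 5, 8, 8, 8, 9, 9]


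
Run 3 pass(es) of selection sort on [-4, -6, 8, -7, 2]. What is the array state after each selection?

Pass 1: Select minimum -7 at index 3, swap -> [-7, -6, 8, -4, 2]
Pass 2: Select minimum -6 at index 1, swap -> [-7, -6, 8, -4, 2]
Pass 3: Select minimum -4 at index 3, swap -> [-7, -6, -4, 8, 2]


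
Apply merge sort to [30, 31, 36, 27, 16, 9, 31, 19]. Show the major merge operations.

Divide and conquer:
  Merge [30] + [31] -> [30, 31]
  Merge [36] + [27] -> [27, 36]
  Merge [30, 31] + [27, 36] -> [27, 30, 31, 36]
  Merge [16] + [9] -> [9, 16]
  Merge [31] + [19] -> [19, 31]
  Merge [9, 16] + [19, 31] -> [9, 16, 19, 31]
  Merge [27, 30, 31, 36] + [9, 16, 19, 31] -> [9, 16, 19, 27, 30, 31, 31, 36]


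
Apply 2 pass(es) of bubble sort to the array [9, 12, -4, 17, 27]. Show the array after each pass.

After pass 1: [9, -4, 12, 17, 27] (1 swaps)
After pass 2: [-4, 9, 12, 17, 27] (1 swaps)
Total swaps: 2


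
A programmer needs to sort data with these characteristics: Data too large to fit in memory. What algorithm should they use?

Best choice: External merge sort
Reason: Minimizes disk I/O by sequential reads/writes


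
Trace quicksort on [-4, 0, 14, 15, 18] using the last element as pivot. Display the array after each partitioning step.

Partition 1: pivot=18 at index 4 -> [-4, 0, 14, 15, 18]
Partition 2: pivot=15 at index 3 -> [-4, 0, 14, 15, 18]
Partition 3: pivot=14 at index 2 -> [-4, 0, 14, 15, 18]
Partition 4: pivot=0 at index 1 -> [-4, 0, 14, 15, 18]


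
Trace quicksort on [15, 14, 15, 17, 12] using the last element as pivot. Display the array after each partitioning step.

Partition 1: pivot=12 at index 0 -> [12, 14, 15, 17, 15]
Partition 2: pivot=15 at index 3 -> [12, 14, 15, 15, 17]
Partition 3: pivot=15 at index 2 -> [12, 14, 15, 15, 17]


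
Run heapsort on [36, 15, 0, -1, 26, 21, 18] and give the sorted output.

Build heap: [36, 26, 21, -1, 15, 0, 18]
Extract 36: [26, 18, 21, -1, 15, 0, 36]
Extract 26: [21, 18, 0, -1, 15, 26, 36]
Extract 21: [18, 15, 0, -1, 21, 26, 36]
Extract 18: [15, -1, 0, 18, 21, 26, 36]
Extract 15: [0, -1, 15, 18, 21, 26, 36]
Extract 0: [-1, 0, 15, 18, 21, 26, 36]


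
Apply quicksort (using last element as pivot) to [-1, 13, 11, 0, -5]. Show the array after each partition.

Partition 1: pivot=-5 at index 0 -> [-5, 13, 11, 0, -1]
Partition 2: pivot=-1 at index 1 -> [-5, -1, 11, 0, 13]
Partition 3: pivot=13 at index 4 -> [-5, -1, 11, 0, 13]
Partition 4: pivot=0 at index 2 -> [-5, -1, 0, 11, 13]


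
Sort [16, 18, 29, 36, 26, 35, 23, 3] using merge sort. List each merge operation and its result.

Divide and conquer:
  Merge [16] + [18] -> [16, 18]
  Merge [29] + [36] -> [29, 36]
  Merge [16, 18] + [29, 36] -> [16, 18, 29, 36]
  Merge [26] + [35] -> [26, 35]
  Merge [23] + [3] -> [3, 23]
  Merge [26, 35] + [3, 23] -> [3, 23, 26, 35]
  Merge [16, 18, 29, 36] + [3, 23, 26, 35] -> [3, 16, 18, 23, 26, 29, 35, 36]


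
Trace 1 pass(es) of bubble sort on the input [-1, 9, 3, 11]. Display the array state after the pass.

After pass 1: [-1, 3, 9, 11] (1 swaps)
Total swaps: 1


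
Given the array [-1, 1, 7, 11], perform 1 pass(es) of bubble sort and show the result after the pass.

After pass 1: [-1, 1, 7, 11] (0 swaps)
Total swaps: 0


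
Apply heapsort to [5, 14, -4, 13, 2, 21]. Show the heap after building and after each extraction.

Build heap: [21, 14, 5, 13, 2, -4]
Extract 21: [14, 13, 5, -4, 2, 21]
Extract 14: [13, 2, 5, -4, 14, 21]
Extract 13: [5, 2, -4, 13, 14, 21]
Extract 5: [2, -4, 5, 13, 14, 21]
Extract 2: [-4, 2, 5, 13, 14, 21]


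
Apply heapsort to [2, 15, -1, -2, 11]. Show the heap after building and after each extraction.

Build heap: [15, 11, -1, -2, 2]
Extract 15: [11, 2, -1, -2, 15]
Extract 11: [2, -2, -1, 11, 15]
Extract 2: [-1, -2, 2, 11, 15]
Extract -1: [-2, -1, 2, 11, 15]


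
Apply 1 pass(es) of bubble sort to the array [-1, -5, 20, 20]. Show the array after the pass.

After pass 1: [-5, -1, 20, 20] (1 swaps)
Total swaps: 1


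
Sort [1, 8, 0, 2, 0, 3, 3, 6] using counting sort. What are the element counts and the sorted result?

Count array: [2, 1, 1, 2, 0, 0, 1, 0, 1]
(count[i] = number of elements equal to i)
Cumulative count: [2, 3, 4, 6, 6, 6, 7, 7, 8]
Sorted: [0, 0, 1, 2, 3, 3, 6, 8]


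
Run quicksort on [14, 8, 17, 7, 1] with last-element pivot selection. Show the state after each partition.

Partition 1: pivot=1 at index 0 -> [1, 8, 17, 7, 14]
Partition 2: pivot=14 at index 3 -> [1, 8, 7, 14, 17]
Partition 3: pivot=7 at index 1 -> [1, 7, 8, 14, 17]


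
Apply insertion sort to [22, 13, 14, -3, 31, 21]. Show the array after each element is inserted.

First element 22 is already 'sorted'
Insert 13: shifted 1 elements -> [13, 22, 14, -3, 31, 21]
Insert 14: shifted 1 elements -> [13, 14, 22, -3, 31, 21]
Insert -3: shifted 3 elements -> [-3, 13, 14, 22, 31, 21]
Insert 31: shifted 0 elements -> [-3, 13, 14, 22, 31, 21]
Insert 21: shifted 2 elements -> [-3, 13, 14, 21, 22, 31]


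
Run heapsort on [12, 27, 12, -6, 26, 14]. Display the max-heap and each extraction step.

Build heap: [27, 26, 14, -6, 12, 12]
Extract 27: [26, 12, 14, -6, 12, 27]
Extract 26: [14, 12, 12, -6, 26, 27]
Extract 14: [12, -6, 12, 14, 26, 27]
Extract 12: [12, -6, 12, 14, 26, 27]
Extract 12: [-6, 12, 12, 14, 26, 27]


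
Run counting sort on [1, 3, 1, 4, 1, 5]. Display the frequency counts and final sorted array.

Count array: [0, 3, 0, 1, 1, 1]
(count[i] = number of elements equal to i)
Cumulative count: [0, 3, 3, 4, 5, 6]
Sorted: [1, 1, 1, 3, 4, 5]


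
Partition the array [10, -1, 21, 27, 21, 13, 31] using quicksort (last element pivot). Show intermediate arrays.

Partition 1: pivot=31 at index 6 -> [10, -1, 21, 27, 21, 13, 31]
Partition 2: pivot=13 at index 2 -> [10, -1, 13, 27, 21, 21, 31]
Partition 3: pivot=-1 at index 0 -> [-1, 10, 13, 27, 21, 21, 31]
Partition 4: pivot=21 at index 4 -> [-1, 10, 13, 21, 21, 27, 31]


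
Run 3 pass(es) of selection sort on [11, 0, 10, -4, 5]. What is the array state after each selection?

Pass 1: Select minimum -4 at index 3, swap -> [-4, 0, 10, 11, 5]
Pass 2: Select minimum 0 at index 1, swap -> [-4, 0, 10, 11, 5]
Pass 3: Select minimum 5 at index 4, swap -> [-4, 0, 5, 11, 10]


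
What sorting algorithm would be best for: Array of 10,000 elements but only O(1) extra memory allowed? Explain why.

Best choice: Heapsort
Reason: Heapsort rearranges the array in place using O(1) auxiliary space and still guarantees O(n log n) time; quicksort partitions in place but needs Theta(log n) stack space for recursion (O(n) in the worst case), and mergesort requires O(n) auxiliary space


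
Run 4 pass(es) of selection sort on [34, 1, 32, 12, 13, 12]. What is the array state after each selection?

Pass 1: Select minimum 1 at index 1, swap -> [1, 34, 32, 12, 13, 12]
Pass 2: Select minimum 12 at index 3, swap -> [1, 12, 32, 34, 13, 12]
Pass 3: Select minimum 12 at index 5, swap -> [1, 12, 12, 34, 13, 32]
Pass 4: Select minimum 13 at index 4, swap -> [1, 12, 12, 13, 34, 32]


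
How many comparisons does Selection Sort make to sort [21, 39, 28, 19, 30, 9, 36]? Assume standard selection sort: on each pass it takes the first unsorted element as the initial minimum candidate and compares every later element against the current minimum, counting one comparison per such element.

Pass 1: scan indices 1..6 for the minimum = 6 comparison(s); min is 9, place at index 0 -> [9, 39, 28, 19, 30, 21, 36]
Pass 2: scan indices 2..6 for the minimum = 5 comparison(s); min is 19, place at index 1 -> [9, 19, 28, 39, 30, 21, 36]
Pass 3: scan indices 3..6 for the minimum = 4 comparison(s); min is 21, place at index 2 -> [9, 19, 21, 39, 30, 28, 36]
Pass 4: scan indices 4..6 for the minimum = 3 comparison(s); min is 28, place at index 3 -> [9, 19, 21, 28, 30, 39, 36]
Pass 5: scan indices 5..6 for the minimum = 2 comparison(s); min is 30, place at index 4 -> [9, 19, 21, 28, 30, 39, 36]
Pass 6: scan indices 6..6 for the minimum = 1 comparison(s); min is 36, place at index 5 -> [9, 19, 21, 28, 30, 36, 39]
Selection sort always scans the whole unsorted suffix, so the count is (n-1) + (n-2) + ... + 1 = n(n-1)/2 = 7*6/2 = 21 regardless of the input order.
Total comparisons: 6 + 5 + 4 + 3 + 2 + 1 = 21


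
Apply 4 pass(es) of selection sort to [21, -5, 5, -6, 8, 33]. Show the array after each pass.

Pass 1: Select minimum -6 at index 3, swap -> [-6, -5, 5, 21, 8, 33]
Pass 2: Select minimum -5 at index 1, swap -> [-6, -5, 5, 21, 8, 33]
Pass 3: Select minimum 5 at index 2, swap -> [-6, -5, 5, 21, 8, 33]
Pass 4: Select minimum 8 at index 4, swap -> [-6, -5, 5, 8, 21, 33]


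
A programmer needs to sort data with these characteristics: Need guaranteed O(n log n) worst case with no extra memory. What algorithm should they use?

Best choice: Heapsort
Reason: Heapsort is O(n log n) worst case and sorts in-place; quicksort can degrade to O(n^2)


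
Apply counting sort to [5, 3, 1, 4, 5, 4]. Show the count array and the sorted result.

Count array: [0, 1, 0, 1, 2, 2]
(count[i] = number of elements equal to i)
Cumulative count: [0, 1, 1, 2, 4, 6]
Sorted: [1, 3, 4, 4, 5, 5]


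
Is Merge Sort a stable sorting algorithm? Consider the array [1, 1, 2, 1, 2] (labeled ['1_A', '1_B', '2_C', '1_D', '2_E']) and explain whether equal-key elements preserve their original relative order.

Trace Merge Sort on the labeled array (the key is the number; the letter only tracks identity):
  Merge [1_A] + [1_B] -> [1_A, 1_B]
  Merge [1_D] + [2_E] -> [1_D, 2_E]
  Merge [2_C] + [1_D, 2_E] -> [1_D, 2_C, 2_E]
  Merge [1_A, 1_B] + [1_D, 2_C, 2_E] -> [1_A, 1_B, 1_D, 2_C, 2_E]
Final order: [1_A, 1_B, 1_D, 2_C, 2_E]
Equal keys:
  value 1: originally 1_A, 1_B, 1_D; after sorting 1_A, 1_B, 1_D -> order preserved
  value 2: originally 2_C, 2_E; after sorting 2_C, 2_E -> order preserved
All equal keys kept their original relative order. Merge Sort is stable: when the heads of the two halves are equal the merge takes from the left half first.
Answer: Stable


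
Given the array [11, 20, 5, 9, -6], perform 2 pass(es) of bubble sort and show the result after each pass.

After pass 1: [11, 5, 9, -6, 20] (3 swaps)
After pass 2: [5, 9, -6, 11, 20] (3 swaps)
Total swaps: 6


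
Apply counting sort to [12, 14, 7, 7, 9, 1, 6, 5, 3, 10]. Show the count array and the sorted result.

Count array: [0, 1, 0, 1, 0, 1, 1, 2, 0, 1, 1, 0, 1, 0, 1]
(count[i] = number of elements equal to i)
Cumulative count: [0, 1, 1, 2, 2, 3, 4, 6, 6, 7, 8, 8, 9, 9, 10]
Sorted: [1, 3, 5, 6, 7, 7, 9, 10, 12, 14]


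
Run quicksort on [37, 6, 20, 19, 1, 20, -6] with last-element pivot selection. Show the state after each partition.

Partition 1: pivot=-6 at index 0 -> [-6, 6, 20, 19, 1, 20, 37]
Partition 2: pivot=37 at index 6 -> [-6, 6, 20, 19, 1, 20, 37]
Partition 3: pivot=20 at index 5 -> [-6, 6, 20, 19, 1, 20, 37]
Partition 4: pivot=1 at index 1 -> [-6, 1, 20, 19, 6, 20, 37]
Partition 5: pivot=6 at index 2 -> [-6, 1, 6, 19, 20, 20, 37]
Partition 6: pivot=20 at index 4 -> [-6, 1, 6, 19, 20, 20, 37]


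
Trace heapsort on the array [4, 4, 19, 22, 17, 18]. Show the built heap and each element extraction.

Build heap: [22, 17, 19, 4, 4, 18]
Extract 22: [19, 17, 18, 4, 4, 22]
Extract 19: [18, 17, 4, 4, 19, 22]
Extract 18: [17, 4, 4, 18, 19, 22]
Extract 17: [4, 4, 17, 18, 19, 22]
Extract 4: [4, 4, 17, 18, 19, 22]


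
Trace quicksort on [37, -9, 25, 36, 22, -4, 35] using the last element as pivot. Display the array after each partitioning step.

Partition 1: pivot=35 at index 4 -> [-9, 25, 22, -4, 35, 36, 37]
Partition 2: pivot=-4 at index 1 -> [-9, -4, 22, 25, 35, 36, 37]
Partition 3: pivot=25 at index 3 -> [-9, -4, 22, 25, 35, 36, 37]
Partition 4: pivot=37 at index 6 -> [-9, -4, 22, 25, 35, 36, 37]


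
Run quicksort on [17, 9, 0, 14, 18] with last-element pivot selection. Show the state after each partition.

Partition 1: pivot=18 at index 4 -> [17, 9, 0, 14, 18]
Partition 2: pivot=14 at index 2 -> [9, 0, 14, 17, 18]
Partition 3: pivot=0 at index 0 -> [0, 9, 14, 17, 18]


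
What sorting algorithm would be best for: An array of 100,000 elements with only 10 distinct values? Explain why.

Best choice: 3-way quicksort or Counting sort
Reason: 3-way (Dutch national flag) partitioning groups every copy of the pivot together, so with only d=10 distinct keys quicksort finishes in O(n log d) expected time, which is effectively linear; counting sort runs in O(n + k) where k is the size of the key range (not the number of distinct values), so it is linear when the 10 values are integers drawn from a small known range


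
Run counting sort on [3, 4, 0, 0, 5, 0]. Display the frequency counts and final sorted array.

Count array: [3, 0, 0, 1, 1, 1]
(count[i] = number of elements equal to i)
Cumulative count: [3, 3, 3, 4, 5, 6]
Sorted: [0, 0, 0, 3, 4, 5]


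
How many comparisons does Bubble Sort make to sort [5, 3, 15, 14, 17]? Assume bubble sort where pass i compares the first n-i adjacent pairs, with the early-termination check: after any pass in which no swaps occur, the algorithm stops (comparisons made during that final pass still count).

Pass 1: compare adjacent pairs (0,1)..(3,4) = 4 comparison(s), 2 swap(s) -> [3, 5, 14, 15, 17]
Pass 2: compare adjacent pairs (0,1)..(2,3) = 3 comparison(s), 0 swap(s) -> [3, 5, 14, 15, 17]
No swaps in this pass, so bubble sort stops here.
Total comparisons: 4 + 3 = 7


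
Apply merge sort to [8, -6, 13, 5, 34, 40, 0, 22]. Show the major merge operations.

Divide and conquer:
  Merge [8] + [-6] -> [-6, 8]
  Merge [13] + [5] -> [5, 13]
  Merge [-6, 8] + [5, 13] -> [-6, 5, 8, 13]
  Merge [34] + [40] -> [34, 40]
  Merge [0] + [22] -> [0, 22]
  Merge [34, 40] + [0, 22] -> [0, 22, 34, 40]
  Merge [-6, 5, 8, 13] + [0, 22, 34, 40] -> [-6, 0, 5, 8, 13, 22, 34, 40]


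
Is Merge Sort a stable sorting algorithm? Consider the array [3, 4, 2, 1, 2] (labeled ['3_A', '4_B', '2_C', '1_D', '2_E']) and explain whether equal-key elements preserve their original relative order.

Trace Merge Sort on the labeled array (the key is the number; the letter only tracks identity):
  Merge [3_A] + [4_B] -> [3_A, 4_B]
  Merge [1_D] + [2_E] -> [1_D, 2_E]
  Merge [2_C] + [1_D, 2_E] -> [1_D, 2_C, 2_E]
  Merge [3_A, 4_B] + [1_D, 2_C, 2_E] -> [1_D, 2_C, 2_E, 3_A, 4_B]
Final order: [1_D, 2_C, 2_E, 3_A, 4_B]
Equal keys:
  value 2: originally 2_C, 2_E; after sorting 2_C, 2_E -> order preserved
All equal keys kept their original relative order. Merge Sort is stable: when the heads of the two halves are equal the merge takes from the left half first.
Answer: Stable


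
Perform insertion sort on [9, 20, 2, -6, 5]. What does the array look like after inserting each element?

First element 9 is already 'sorted'
Insert 20: shifted 0 elements -> [9, 20, 2, -6, 5]
Insert 2: shifted 2 elements -> [2, 9, 20, -6, 5]
Insert -6: shifted 3 elements -> [-6, 2, 9, 20, 5]
Insert 5: shifted 2 elements -> [-6, 2, 5, 9, 20]


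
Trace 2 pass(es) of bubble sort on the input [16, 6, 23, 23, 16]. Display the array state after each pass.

After pass 1: [6, 16, 23, 16, 23] (2 swaps)
After pass 2: [6, 16, 16, 23, 23] (1 swaps)
Total swaps: 3


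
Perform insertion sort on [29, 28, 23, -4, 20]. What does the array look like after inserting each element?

First element 29 is already 'sorted'
Insert 28: shifted 1 elements -> [28, 29, 23, -4, 20]
Insert 23: shifted 2 elements -> [23, 28, 29, -4, 20]
Insert -4: shifted 3 elements -> [-4, 23, 28, 29, 20]
Insert 20: shifted 3 elements -> [-4, 20, 23, 28, 29]


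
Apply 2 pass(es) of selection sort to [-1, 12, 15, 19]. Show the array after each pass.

Pass 1: Select minimum -1 at index 0, swap -> [-1, 12, 15, 19]
Pass 2: Select minimum 12 at index 1, swap -> [-1, 12, 15, 19]


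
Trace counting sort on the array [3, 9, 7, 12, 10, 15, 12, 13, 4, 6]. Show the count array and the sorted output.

Count array: [0, 0, 0, 1, 1, 0, 1, 1, 0, 1, 1, 0, 2, 1, 0, 1]
(count[i] = number of elements equal to i)
Cumulative count: [0, 0, 0, 1, 2, 2, 3, 4, 4, 5, 6, 6, 8, 9, 9, 10]
Sorted: [3, 4, 6, 7, 9, 10, 12, 12, 13, 15]


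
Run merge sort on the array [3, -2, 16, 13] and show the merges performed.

Divide and conquer:
  Merge [3] + [-2] -> [-2, 3]
  Merge [16] + [13] -> [13, 16]
  Merge [-2, 3] + [13, 16] -> [-2, 3, 13, 16]


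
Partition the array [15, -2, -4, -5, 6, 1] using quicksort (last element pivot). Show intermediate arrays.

Partition 1: pivot=1 at index 3 -> [-2, -4, -5, 1, 6, 15]
Partition 2: pivot=-5 at index 0 -> [-5, -4, -2, 1, 6, 15]
Partition 3: pivot=-2 at index 2 -> [-5, -4, -2, 1, 6, 15]
Partition 4: pivot=15 at index 5 -> [-5, -4, -2, 1, 6, 15]


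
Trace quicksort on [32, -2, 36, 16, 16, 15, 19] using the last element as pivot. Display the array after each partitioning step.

Partition 1: pivot=19 at index 4 -> [-2, 16, 16, 15, 19, 32, 36]
Partition 2: pivot=15 at index 1 -> [-2, 15, 16, 16, 19, 32, 36]
Partition 3: pivot=16 at index 3 -> [-2, 15, 16, 16, 19, 32, 36]
Partition 4: pivot=36 at index 6 -> [-2, 15, 16, 16, 19, 32, 36]


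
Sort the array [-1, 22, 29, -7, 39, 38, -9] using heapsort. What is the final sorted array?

Build heap: [39, 22, 38, -7, -1, 29, -9]
Extract 39: [38, 22, 29, -7, -1, -9, 39]
Extract 38: [29, 22, -9, -7, -1, 38, 39]
Extract 29: [22, -1, -9, -7, 29, 38, 39]
Extract 22: [-1, -7, -9, 22, 29, 38, 39]
Extract -1: [-7, -9, -1, 22, 29, 38, 39]
Extract -7: [-9, -7, -1, 22, 29, 38, 39]


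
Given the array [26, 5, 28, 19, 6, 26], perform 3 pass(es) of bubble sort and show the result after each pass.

After pass 1: [5, 26, 19, 6, 26, 28] (4 swaps)
After pass 2: [5, 19, 6, 26, 26, 28] (2 swaps)
After pass 3: [5, 6, 19, 26, 26, 28] (1 swaps)
Total swaps: 7


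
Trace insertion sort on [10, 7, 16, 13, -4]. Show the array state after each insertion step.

First element 10 is already 'sorted'
Insert 7: shifted 1 elements -> [7, 10, 16, 13, -4]
Insert 16: shifted 0 elements -> [7, 10, 16, 13, -4]
Insert 13: shifted 1 elements -> [7, 10, 13, 16, -4]
Insert -4: shifted 4 elements -> [-4, 7, 10, 13, 16]


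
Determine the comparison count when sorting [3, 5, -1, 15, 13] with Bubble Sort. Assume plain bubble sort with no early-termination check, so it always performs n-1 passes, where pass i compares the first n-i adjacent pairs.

Pass 1: compare adjacent pairs (0,1)..(3,4) = 4 comparison(s), 2 swap(s) -> [3, -1, 5, 13, 15]
Pass 2: compare adjacent pairs (0,1)..(2,3) = 3 comparison(s), 1 swap(s) -> [-1, 3, 5, 13, 15]
Pass 3: compare adjacent pairs (0,1)..(1,2) = 2 comparison(s), 0 swap(s) -> [-1, 3, 5, 13, 15]
Pass 4: compare adjacent pairs (0,1)..(0,1) = 1 comparison(s), 0 swap(s) -> [-1, 3, 5, 13, 15]
Total comparisons: 4 + 3 + 2 + 1 = 10


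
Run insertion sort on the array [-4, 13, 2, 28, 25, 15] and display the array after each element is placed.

First element -4 is already 'sorted'
Insert 13: shifted 0 elements -> [-4, 13, 2, 28, 25, 15]
Insert 2: shifted 1 elements -> [-4, 2, 13, 28, 25, 15]
Insert 28: shifted 0 elements -> [-4, 2, 13, 28, 25, 15]
Insert 25: shifted 1 elements -> [-4, 2, 13, 25, 28, 15]
Insert 15: shifted 2 elements -> [-4, 2, 13, 15, 25, 28]


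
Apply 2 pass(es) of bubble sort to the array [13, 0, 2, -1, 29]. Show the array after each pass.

After pass 1: [0, 2, -1, 13, 29] (3 swaps)
After pass 2: [0, -1, 2, 13, 29] (1 swaps)
Total swaps: 4


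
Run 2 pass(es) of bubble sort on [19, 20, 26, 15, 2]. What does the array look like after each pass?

After pass 1: [19, 20, 15, 2, 26] (2 swaps)
After pass 2: [19, 15, 2, 20, 26] (2 swaps)
Total swaps: 4


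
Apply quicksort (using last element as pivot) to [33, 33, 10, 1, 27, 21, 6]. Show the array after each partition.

Partition 1: pivot=6 at index 1 -> [1, 6, 10, 33, 27, 21, 33]
Partition 2: pivot=33 at index 6 -> [1, 6, 10, 33, 27, 21, 33]
Partition 3: pivot=21 at index 3 -> [1, 6, 10, 21, 27, 33, 33]
Partition 4: pivot=33 at index 5 -> [1, 6, 10, 21, 27, 33, 33]


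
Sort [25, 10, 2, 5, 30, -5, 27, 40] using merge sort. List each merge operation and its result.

Divide and conquer:
  Merge [25] + [10] -> [10, 25]
  Merge [2] + [5] -> [2, 5]
  Merge [10, 25] + [2, 5] -> [2, 5, 10, 25]
  Merge [30] + [-5] -> [-5, 30]
  Merge [27] + [40] -> [27, 40]
  Merge [-5, 30] + [27, 40] -> [-5, 27, 30, 40]
  Merge [2, 5, 10, 25] + [-5, 27, 30, 40] -> [-5, 2, 5, 10, 25, 27, 30, 40]


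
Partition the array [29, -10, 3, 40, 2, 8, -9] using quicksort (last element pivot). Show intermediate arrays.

Partition 1: pivot=-9 at index 1 -> [-10, -9, 3, 40, 2, 8, 29]
Partition 2: pivot=29 at index 5 -> [-10, -9, 3, 2, 8, 29, 40]
Partition 3: pivot=8 at index 4 -> [-10, -9, 3, 2, 8, 29, 40]
Partition 4: pivot=2 at index 2 -> [-10, -9, 2, 3, 8, 29, 40]


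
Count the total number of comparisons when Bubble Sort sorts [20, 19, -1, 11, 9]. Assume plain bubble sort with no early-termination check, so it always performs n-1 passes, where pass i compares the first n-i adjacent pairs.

Pass 1: compare adjacent pairs (0,1)..(3,4) = 4 comparison(s), 4 swap(s) -> [19, -1, 11, 9, 20]
Pass 2: compare adjacent pairs (0,1)..(2,3) = 3 comparison(s), 3 swap(s) -> [-1, 11, 9, 19, 20]
Pass 3: compare adjacent pairs (0,1)..(1,2) = 2 comparison(s), 1 swap(s) -> [-1, 9, 11, 19, 20]
Pass 4: compare adjacent pairs (0,1)..(0,1) = 1 comparison(s), 0 swap(s) -> [-1, 9, 11, 19, 20]
Total comparisons: 4 + 3 + 2 + 1 = 10


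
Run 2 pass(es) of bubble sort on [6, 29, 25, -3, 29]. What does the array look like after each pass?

After pass 1: [6, 25, -3, 29, 29] (2 swaps)
After pass 2: [6, -3, 25, 29, 29] (1 swaps)
Total swaps: 3


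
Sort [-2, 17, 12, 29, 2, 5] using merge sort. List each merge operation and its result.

Divide and conquer:
  Merge [17] + [12] -> [12, 17]
  Merge [-2] + [12, 17] -> [-2, 12, 17]
  Merge [2] + [5] -> [2, 5]
  Merge [29] + [2, 5] -> [2, 5, 29]
  Merge [-2, 12, 17] + [2, 5, 29] -> [-2, 2, 5, 12, 17, 29]


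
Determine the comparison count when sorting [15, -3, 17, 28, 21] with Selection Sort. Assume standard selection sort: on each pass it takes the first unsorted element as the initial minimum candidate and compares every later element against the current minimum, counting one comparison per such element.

Pass 1: scan indices 1..4 for the minimum = 4 comparison(s); min is -3, place at index 0 -> [-3, 15, 17, 28, 21]
Pass 2: scan indices 2..4 for the minimum = 3 comparison(s); min is 15, place at index 1 -> [-3, 15, 17, 28, 21]
Pass 3: scan indices 3..4 for the minimum = 2 comparison(s); min is 17, place at index 2 -> [-3, 15, 17, 28, 21]
Pass 4: scan indices 4..4 for the minimum = 1 comparison(s); min is 21, place at index 3 -> [-3, 15, 17, 21, 28]
Selection sort always scans the whole unsorted suffix, so the count is (n-1) + (n-2) + ... + 1 = n(n-1)/2 = 5*4/2 = 10 regardless of the input order.
Total comparisons: 4 + 3 + 2 + 1 = 10


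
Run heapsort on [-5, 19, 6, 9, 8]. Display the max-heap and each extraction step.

Build heap: [19, 9, 6, -5, 8]
Extract 19: [9, 8, 6, -5, 19]
Extract 9: [8, -5, 6, 9, 19]
Extract 8: [6, -5, 8, 9, 19]
Extract 6: [-5, 6, 8, 9, 19]


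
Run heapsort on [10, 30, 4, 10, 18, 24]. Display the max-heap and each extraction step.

Build heap: [30, 18, 24, 10, 10, 4]
Extract 30: [24, 18, 4, 10, 10, 30]
Extract 24: [18, 10, 4, 10, 24, 30]
Extract 18: [10, 10, 4, 18, 24, 30]
Extract 10: [10, 4, 10, 18, 24, 30]
Extract 10: [4, 10, 10, 18, 24, 30]


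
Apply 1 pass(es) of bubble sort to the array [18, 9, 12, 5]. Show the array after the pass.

After pass 1: [9, 12, 5, 18] (3 swaps)
Total swaps: 3


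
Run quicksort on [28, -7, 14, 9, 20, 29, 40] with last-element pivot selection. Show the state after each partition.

Partition 1: pivot=40 at index 6 -> [28, -7, 14, 9, 20, 29, 40]
Partition 2: pivot=29 at index 5 -> [28, -7, 14, 9, 20, 29, 40]
Partition 3: pivot=20 at index 3 -> [-7, 14, 9, 20, 28, 29, 40]
Partition 4: pivot=9 at index 1 -> [-7, 9, 14, 20, 28, 29, 40]


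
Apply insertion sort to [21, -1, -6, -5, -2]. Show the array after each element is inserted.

First element 21 is already 'sorted'
Insert -1: shifted 1 elements -> [-1, 21, -6, -5, -2]
Insert -6: shifted 2 elements -> [-6, -1, 21, -5, -2]
Insert -5: shifted 2 elements -> [-6, -5, -1, 21, -2]
Insert -2: shifted 2 elements -> [-6, -5, -2, -1, 21]


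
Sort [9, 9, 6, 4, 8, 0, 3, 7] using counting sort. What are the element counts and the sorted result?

Count array: [1, 0, 0, 1, 1, 0, 1, 1, 1, 2]
(count[i] = number of elements equal to i)
Cumulative count: [1, 1, 1, 2, 3, 3, 4, 5, 6, 8]
Sorted: [0, 3, 4, 6, 7, 8, 9, 9]


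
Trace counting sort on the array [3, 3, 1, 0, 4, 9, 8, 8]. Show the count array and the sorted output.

Count array: [1, 1, 0, 2, 1, 0, 0, 0, 2, 1]
(count[i] = number of elements equal to i)
Cumulative count: [1, 2, 2, 4, 5, 5, 5, 5, 7, 8]
Sorted: [0, 1, 3, 3, 4, 8, 8, 9]


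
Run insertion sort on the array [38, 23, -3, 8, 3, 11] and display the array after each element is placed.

First element 38 is already 'sorted'
Insert 23: shifted 1 elements -> [23, 38, -3, 8, 3, 11]
Insert -3: shifted 2 elements -> [-3, 23, 38, 8, 3, 11]
Insert 8: shifted 2 elements -> [-3, 8, 23, 38, 3, 11]
Insert 3: shifted 3 elements -> [-3, 3, 8, 23, 38, 11]
Insert 11: shifted 2 elements -> [-3, 3, 8, 11, 23, 38]


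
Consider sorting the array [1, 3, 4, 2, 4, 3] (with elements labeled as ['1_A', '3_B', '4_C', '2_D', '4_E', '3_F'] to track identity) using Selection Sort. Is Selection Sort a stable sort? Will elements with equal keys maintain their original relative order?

Trace Selection Sort on the labeled array (the key is the number; the letter only tracks identity):
  Pass 1: minimum 1_A is already at index 0; no swap -> [1_A, 3_B, 4_C, 2_D, 4_E, 3_F]
  Pass 2: minimum of unsorted part is 2_D at index 3; swap it with 3_B at index 1 -> [1_A, 2_D, 4_C, 3_B, 4_E, 3_F]
  Pass 3: minimum of unsorted part is 3_B at index 3; swap it with 4_C at index 2 -> [1_A, 2_D, 3_B, 4_C, 4_E, 3_F]
  Pass 4: minimum of unsorted part is 3_F at index 5; swap it with 4_C at index 3 -> [1_A, 2_D, 3_B, 3_F, 4_E, 4_C]
  Pass 5: minimum 4_E is already at index 4; no swap -> [1_A, 2_D, 3_B, 3_F, 4_E, 4_C]
Final order: [1_A, 2_D, 3_B, 3_F, 4_E, 4_C]
Equal keys:
  value 3: originally 3_B, 3_F; after sorting 3_B, 3_F -> order preserved
  value 4: originally 4_C, 4_E; after sorting 4_E, 4_C -> order changed
Equal keys were reordered, so Selection Sort is not stable: the long-range swap that moves the minimum into place can carry an element past an equal key. (One such input is enough; an unstable sort may happen to preserve order on other inputs, but it gives no guarantee.)
Answer: Not stable


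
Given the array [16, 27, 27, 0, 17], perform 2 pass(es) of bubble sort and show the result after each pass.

After pass 1: [16, 27, 0, 17, 27] (2 swaps)
After pass 2: [16, 0, 17, 27, 27] (2 swaps)
Total swaps: 4


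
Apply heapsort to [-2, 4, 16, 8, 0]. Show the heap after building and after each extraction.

Build heap: [16, 8, -2, 4, 0]
Extract 16: [8, 4, -2, 0, 16]
Extract 8: [4, 0, -2, 8, 16]
Extract 4: [0, -2, 4, 8, 16]
Extract 0: [-2, 0, 4, 8, 16]


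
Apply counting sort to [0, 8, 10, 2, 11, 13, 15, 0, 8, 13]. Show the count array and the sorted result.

Count array: [2, 0, 1, 0, 0, 0, 0, 0, 2, 0, 1, 1, 0, 2, 0, 1]
(count[i] = number of elements equal to i)
Cumulative count: [2, 2, 3, 3, 3, 3, 3, 3, 5, 5, 6, 7, 7, 9, 9, 10]
Sorted: [0, 0, 2, 8, 8, 10, 11, 13, 13, 15]


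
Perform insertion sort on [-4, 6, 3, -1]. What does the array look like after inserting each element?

First element -4 is already 'sorted'
Insert 6: shifted 0 elements -> [-4, 6, 3, -1]
Insert 3: shifted 1 elements -> [-4, 3, 6, -1]
Insert -1: shifted 2 elements -> [-4, -1, 3, 6]


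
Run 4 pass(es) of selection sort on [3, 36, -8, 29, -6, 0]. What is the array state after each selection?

Pass 1: Select minimum -8 at index 2, swap -> [-8, 36, 3, 29, -6, 0]
Pass 2: Select minimum -6 at index 4, swap -> [-8, -6, 3, 29, 36, 0]
Pass 3: Select minimum 0 at index 5, swap -> [-8, -6, 0, 29, 36, 3]
Pass 4: Select minimum 3 at index 5, swap -> [-8, -6, 0, 3, 36, 29]


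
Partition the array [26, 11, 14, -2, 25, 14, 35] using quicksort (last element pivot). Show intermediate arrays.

Partition 1: pivot=35 at index 6 -> [26, 11, 14, -2, 25, 14, 35]
Partition 2: pivot=14 at index 3 -> [11, 14, -2, 14, 25, 26, 35]
Partition 3: pivot=-2 at index 0 -> [-2, 14, 11, 14, 25, 26, 35]
Partition 4: pivot=11 at index 1 -> [-2, 11, 14, 14, 25, 26, 35]
Partition 5: pivot=26 at index 5 -> [-2, 11, 14, 14, 25, 26, 35]


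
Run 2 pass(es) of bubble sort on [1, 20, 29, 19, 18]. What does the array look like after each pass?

After pass 1: [1, 20, 19, 18, 29] (2 swaps)
After pass 2: [1, 19, 18, 20, 29] (2 swaps)
Total swaps: 4


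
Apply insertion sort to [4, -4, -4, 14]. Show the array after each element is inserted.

First element 4 is already 'sorted'
Insert -4: shifted 1 elements -> [-4, 4, -4, 14]
Insert -4: shifted 1 elements -> [-4, -4, 4, 14]
Insert 14: shifted 0 elements -> [-4, -4, 4, 14]


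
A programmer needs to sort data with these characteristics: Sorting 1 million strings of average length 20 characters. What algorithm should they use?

Best choice: MSD radix sort or Mergesort
Reason: MSD radix sort is a non-comparison sort that buckets the strings by successive character positions, running in time proportional to the total number of characters examined rather than O(n log n) string comparisons; mergesort is a stable O(n log n)-comparison alternative that works for arbitrary variable-length keys


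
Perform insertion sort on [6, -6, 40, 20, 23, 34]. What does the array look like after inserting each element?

First element 6 is already 'sorted'
Insert -6: shifted 1 elements -> [-6, 6, 40, 20, 23, 34]
Insert 40: shifted 0 elements -> [-6, 6, 40, 20, 23, 34]
Insert 20: shifted 1 elements -> [-6, 6, 20, 40, 23, 34]
Insert 23: shifted 1 elements -> [-6, 6, 20, 23, 40, 34]
Insert 34: shifted 1 elements -> [-6, 6, 20, 23, 34, 40]


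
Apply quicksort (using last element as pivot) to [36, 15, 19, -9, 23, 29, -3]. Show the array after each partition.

Partition 1: pivot=-3 at index 1 -> [-9, -3, 19, 36, 23, 29, 15]
Partition 2: pivot=15 at index 2 -> [-9, -3, 15, 36, 23, 29, 19]
Partition 3: pivot=19 at index 3 -> [-9, -3, 15, 19, 23, 29, 36]
Partition 4: pivot=36 at index 6 -> [-9, -3, 15, 19, 23, 29, 36]
Partition 5: pivot=29 at index 5 -> [-9, -3, 15, 19, 23, 29, 36]


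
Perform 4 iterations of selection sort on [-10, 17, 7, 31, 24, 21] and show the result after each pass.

Pass 1: Select minimum -10 at index 0, swap -> [-10, 17, 7, 31, 24, 21]
Pass 2: Select minimum 7 at index 2, swap -> [-10, 7, 17, 31, 24, 21]
Pass 3: Select minimum 17 at index 2, swap -> [-10, 7, 17, 31, 24, 21]
Pass 4: Select minimum 21 at index 5, swap -> [-10, 7, 17, 21, 24, 31]


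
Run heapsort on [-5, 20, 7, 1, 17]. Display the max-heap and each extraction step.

Build heap: [20, 17, 7, 1, -5]
Extract 20: [17, 1, 7, -5, 20]
Extract 17: [7, 1, -5, 17, 20]
Extract 7: [1, -5, 7, 17, 20]
Extract 1: [-5, 1, 7, 17, 20]


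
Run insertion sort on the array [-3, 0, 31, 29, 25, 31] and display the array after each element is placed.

First element -3 is already 'sorted'
Insert 0: shifted 0 elements -> [-3, 0, 31, 29, 25, 31]
Insert 31: shifted 0 elements -> [-3, 0, 31, 29, 25, 31]
Insert 29: shifted 1 elements -> [-3, 0, 29, 31, 25, 31]
Insert 25: shifted 2 elements -> [-3, 0, 25, 29, 31, 31]
Insert 31: shifted 0 elements -> [-3, 0, 25, 29, 31, 31]


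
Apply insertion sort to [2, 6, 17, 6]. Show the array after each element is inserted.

First element 2 is already 'sorted'
Insert 6: shifted 0 elements -> [2, 6, 17, 6]
Insert 17: shifted 0 elements -> [2, 6, 17, 6]
Insert 6: shifted 1 elements -> [2, 6, 6, 17]


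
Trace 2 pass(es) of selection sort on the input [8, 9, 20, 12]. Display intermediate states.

Pass 1: Select minimum 8 at index 0, swap -> [8, 9, 20, 12]
Pass 2: Select minimum 9 at index 1, swap -> [8, 9, 20, 12]


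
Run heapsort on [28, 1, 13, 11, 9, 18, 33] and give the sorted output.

Build heap: [33, 11, 28, 1, 9, 18, 13]
Extract 33: [28, 11, 18, 1, 9, 13, 33]
Extract 28: [18, 11, 13, 1, 9, 28, 33]
Extract 18: [13, 11, 9, 1, 18, 28, 33]
Extract 13: [11, 1, 9, 13, 18, 28, 33]
Extract 11: [9, 1, 11, 13, 18, 28, 33]
Extract 9: [1, 9, 11, 13, 18, 28, 33]


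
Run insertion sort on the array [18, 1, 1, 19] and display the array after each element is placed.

First element 18 is already 'sorted'
Insert 1: shifted 1 elements -> [1, 18, 1, 19]
Insert 1: shifted 1 elements -> [1, 1, 18, 19]
Insert 19: shifted 0 elements -> [1, 1, 18, 19]


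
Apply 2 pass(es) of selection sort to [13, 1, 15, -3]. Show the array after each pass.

Pass 1: Select minimum -3 at index 3, swap -> [-3, 1, 15, 13]
Pass 2: Select minimum 1 at index 1, swap -> [-3, 1, 15, 13]


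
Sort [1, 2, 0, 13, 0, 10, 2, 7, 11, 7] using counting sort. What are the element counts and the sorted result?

Count array: [2, 1, 2, 0, 0, 0, 0, 2, 0, 0, 1, 1, 0, 1]
(count[i] = number of elements equal to i)
Cumulative count: [2, 3, 5, 5, 5, 5, 5, 7, 7, 7, 8, 9, 9, 10]
Sorted: [0, 0, 1, 2, 2, 7, 7, 10, 11, 13]


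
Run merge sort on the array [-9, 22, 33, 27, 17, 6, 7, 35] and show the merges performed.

Divide and conquer:
  Merge [-9] + [22] -> [-9, 22]
  Merge [33] + [27] -> [27, 33]
  Merge [-9, 22] + [27, 33] -> [-9, 22, 27, 33]
  Merge [17] + [6] -> [6, 17]
  Merge [7] + [35] -> [7, 35]
  Merge [6, 17] + [7, 35] -> [6, 7, 17, 35]
  Merge [-9, 22, 27, 33] + [6, 7, 17, 35] -> [-9, 6, 7, 17, 22, 27, 33, 35]


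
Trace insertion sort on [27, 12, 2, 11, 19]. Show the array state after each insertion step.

First element 27 is already 'sorted'
Insert 12: shifted 1 elements -> [12, 27, 2, 11, 19]
Insert 2: shifted 2 elements -> [2, 12, 27, 11, 19]
Insert 11: shifted 2 elements -> [2, 11, 12, 27, 19]
Insert 19: shifted 1 elements -> [2, 11, 12, 19, 27]


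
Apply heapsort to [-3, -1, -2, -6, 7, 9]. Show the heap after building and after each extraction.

Build heap: [9, 7, -2, -6, -1, -3]
Extract 9: [7, -1, -2, -6, -3, 9]
Extract 7: [-1, -3, -2, -6, 7, 9]
Extract -1: [-2, -3, -6, -1, 7, 9]
Extract -2: [-3, -6, -2, -1, 7, 9]
Extract -3: [-6, -3, -2, -1, 7, 9]


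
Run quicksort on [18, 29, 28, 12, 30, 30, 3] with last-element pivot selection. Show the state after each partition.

Partition 1: pivot=3 at index 0 -> [3, 29, 28, 12, 30, 30, 18]
Partition 2: pivot=18 at index 2 -> [3, 12, 18, 29, 30, 30, 28]
Partition 3: pivot=28 at index 3 -> [3, 12, 18, 28, 30, 30, 29]
Partition 4: pivot=29 at index 4 -> [3, 12, 18, 28, 29, 30, 30]
Partition 5: pivot=30 at index 6 -> [3, 12, 18, 28, 29, 30, 30]


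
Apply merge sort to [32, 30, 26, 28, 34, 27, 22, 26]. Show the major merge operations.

Divide and conquer:
  Merge [32] + [30] -> [30, 32]
  Merge [26] + [28] -> [26, 28]
  Merge [30, 32] + [26, 28] -> [26, 28, 30, 32]
  Merge [34] + [27] -> [27, 34]
  Merge [22] + [26] -> [22, 26]
  Merge [27, 34] + [22, 26] -> [22, 26, 27, 34]
  Merge [26, 28, 30, 32] + [22, 26, 27, 34] -> [22, 26, 26, 27, 28, 30, 32, 34]


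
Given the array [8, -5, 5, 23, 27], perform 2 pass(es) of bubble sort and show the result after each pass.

After pass 1: [-5, 5, 8, 23, 27] (2 swaps)
After pass 2: [-5, 5, 8, 23, 27] (0 swaps)
Total swaps: 2
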